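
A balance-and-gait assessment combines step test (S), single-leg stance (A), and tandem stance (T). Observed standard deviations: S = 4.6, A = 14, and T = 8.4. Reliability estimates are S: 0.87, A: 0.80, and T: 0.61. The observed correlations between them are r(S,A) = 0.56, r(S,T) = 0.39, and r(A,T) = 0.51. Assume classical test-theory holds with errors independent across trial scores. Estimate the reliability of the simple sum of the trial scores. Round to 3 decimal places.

Var(S+A+T) = 4.6² + 14² + 8.4² + 2·[4.6·14·0.56 + 4.6·8.4·0.39 + 14·8.4·0.51] = 287.72 + 222.219 = 509.939.
With uncorrelated errors the cross-covariances are all true-score covariance, so they carry over unchanged; only the diagonal terms shrink to ρᵢσᵢ².
True-score variance = [4.6²·0.87 + 14²·0.80 + 8.4²·0.61] + 222.219 = 218.251 + 222.219 = 440.47.
Reliability = 440.47 / 509.939 = 0.864.

0.864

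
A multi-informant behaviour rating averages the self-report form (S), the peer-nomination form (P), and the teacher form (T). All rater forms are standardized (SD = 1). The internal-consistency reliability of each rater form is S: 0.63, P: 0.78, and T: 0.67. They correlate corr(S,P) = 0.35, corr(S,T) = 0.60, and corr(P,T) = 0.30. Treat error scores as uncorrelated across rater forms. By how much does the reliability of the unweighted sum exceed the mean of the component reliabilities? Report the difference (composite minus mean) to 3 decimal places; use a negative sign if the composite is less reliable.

0.139

Var(sum) = 3 + 2.5 = 5.5; true-score variance = 2.08 + 2.5 = 4.58; composite reliability = 0.8327.
Mean component reliability = 0.6933.
Difference = 0.8327 − 0.6933 = 0.139.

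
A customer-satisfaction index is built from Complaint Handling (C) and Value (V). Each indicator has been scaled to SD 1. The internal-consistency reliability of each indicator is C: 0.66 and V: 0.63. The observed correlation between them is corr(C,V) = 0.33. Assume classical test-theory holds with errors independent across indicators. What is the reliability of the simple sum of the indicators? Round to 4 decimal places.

Var(C+V) = 2 + 2·[0.33] = 2 + 0.66 = 2.66.
With uncorrelated errors the cross-covariances are all true-score covariance, so they carry over unchanged; only the diagonal terms shrink to ρᵢσᵢ².
True-score variance = [0.66 + 0.63] + 0.66 = 1.29 + 0.66 = 1.95.
Reliability = 1.95 / 2.66 = 0.7331.

0.7331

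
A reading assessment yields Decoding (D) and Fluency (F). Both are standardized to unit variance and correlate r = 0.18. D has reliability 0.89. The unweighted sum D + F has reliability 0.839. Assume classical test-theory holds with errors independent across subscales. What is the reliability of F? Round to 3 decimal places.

Var(D+F) = 2 + 2·0.18 = 2.360.
True-score variance = ρ_D + ρ_F + 2·0.18, so 0.839 = (0.89 + ρ_F + 0.36) / 2.360.
ρ_F = 0.839·2.360 − 0.89 − 0.36 = 0.730.

0.730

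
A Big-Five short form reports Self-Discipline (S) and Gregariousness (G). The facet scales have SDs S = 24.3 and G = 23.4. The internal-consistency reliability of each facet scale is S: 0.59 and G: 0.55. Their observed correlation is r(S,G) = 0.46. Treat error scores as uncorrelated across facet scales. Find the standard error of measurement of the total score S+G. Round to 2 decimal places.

Var(total) = 1138.05 + 523.13 = 1661.18.
True-score variance = 649.547 + 523.13 = 1172.68, so reliability = 0.7059.
Error variance = 1661.18 − 1172.68 = 488.503; SEM = √488.503 = 22.10.

22.10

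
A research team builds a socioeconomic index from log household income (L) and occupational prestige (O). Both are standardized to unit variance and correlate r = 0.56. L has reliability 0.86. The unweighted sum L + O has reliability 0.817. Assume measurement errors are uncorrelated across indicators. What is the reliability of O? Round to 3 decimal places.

Var(L+O) = 2 + 2·0.56 = 3.120.
True-score variance = ρ_L + ρ_O + 2·0.56, so 0.817 = (0.86 + ρ_O + 1.12) / 3.120.
ρ_O = 0.817·3.120 − 0.86 − 1.12 = 0.569.

0.569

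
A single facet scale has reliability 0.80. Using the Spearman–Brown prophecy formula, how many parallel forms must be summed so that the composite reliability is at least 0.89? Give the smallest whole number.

3

k ≥ ρ*(1−ρ₁)/(ρ₁(1−ρ*)) = 0.89·0.20 / (0.80·0.11) = 2.023.
Smallest integer k = 3.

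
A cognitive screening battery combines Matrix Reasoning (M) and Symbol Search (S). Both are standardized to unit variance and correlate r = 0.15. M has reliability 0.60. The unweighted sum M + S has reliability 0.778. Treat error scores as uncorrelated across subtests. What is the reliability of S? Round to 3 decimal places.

Var(M+S) = 2 + 2·0.15 = 2.300.
True-score variance = ρ_M + ρ_S + 2·0.15, so 0.778 = (0.60 + ρ_S + 0.30) / 2.300.
ρ_S = 0.778·2.300 − 0.60 − 0.30 = 0.889.

0.889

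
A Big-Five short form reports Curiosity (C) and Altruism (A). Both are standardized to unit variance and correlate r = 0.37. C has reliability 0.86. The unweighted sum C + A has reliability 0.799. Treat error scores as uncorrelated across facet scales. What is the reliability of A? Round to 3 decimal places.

0.589

Var(C+A) = 2 + 2·0.37 = 2.740.
True-score variance = ρ_C + ρ_A + 2·0.37, so 0.799 = (0.86 + ρ_A + 0.74) / 2.740.
ρ_A = 0.799·2.740 − 0.86 − 0.74 = 0.589.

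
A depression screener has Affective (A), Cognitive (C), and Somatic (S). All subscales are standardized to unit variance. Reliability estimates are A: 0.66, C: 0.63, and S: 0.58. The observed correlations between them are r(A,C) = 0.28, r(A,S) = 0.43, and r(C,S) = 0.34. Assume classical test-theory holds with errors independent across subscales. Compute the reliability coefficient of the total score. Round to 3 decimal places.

Var(A+C+S) = 3 + 2·[0.28 + 0.43 + 0.34] = 3 + 2.1 = 5.1.
With uncorrelated errors the cross-covariances are all true-score covariance, so they carry over unchanged; only the diagonal terms shrink to ρᵢσᵢ².
True-score variance = [0.66 + 0.63 + 0.58] + 2.1 = 1.87 + 2.1 = 3.97.
Reliability = 3.97 / 5.1 = 0.778.

0.778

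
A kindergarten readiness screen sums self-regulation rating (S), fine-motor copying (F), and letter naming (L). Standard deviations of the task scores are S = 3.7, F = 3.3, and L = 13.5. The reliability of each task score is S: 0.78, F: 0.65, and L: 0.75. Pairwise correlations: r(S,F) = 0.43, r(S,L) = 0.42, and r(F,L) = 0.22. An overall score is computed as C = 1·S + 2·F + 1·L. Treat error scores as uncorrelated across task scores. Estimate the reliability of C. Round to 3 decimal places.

0.813

Var(C) = 3.7² + 2²·3.3² + 13.5² + 2·[2·3.7·3.3·0.43 + 3.7·13.5·0.42 + 2·3.3·13.5·0.22] = 239.5 + 102.163 = 341.663.
With uncorrelated errors the cross-covariances are all true-score covariance, so they carry over unchanged; only the diagonal terms shrink to ρᵢσᵢ².
True-score variance = [3.7²·0.78 + 2²·3.3²·0.65 + 13.5²·0.75] + 102.163 = 175.68 + 102.163 = 277.843.
Reliability = 277.843 / 341.663 = 0.813.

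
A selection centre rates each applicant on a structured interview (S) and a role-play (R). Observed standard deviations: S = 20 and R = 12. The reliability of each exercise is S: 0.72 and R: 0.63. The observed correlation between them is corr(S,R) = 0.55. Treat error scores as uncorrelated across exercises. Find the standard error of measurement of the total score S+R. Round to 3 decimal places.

12.856

Var(total) = 544 + 264 = 808.
True-score variance = 378.72 + 264 = 642.72, so reliability = 0.7954.
Error variance = 808 − 642.72 = 165.28; SEM = √165.28 = 12.856.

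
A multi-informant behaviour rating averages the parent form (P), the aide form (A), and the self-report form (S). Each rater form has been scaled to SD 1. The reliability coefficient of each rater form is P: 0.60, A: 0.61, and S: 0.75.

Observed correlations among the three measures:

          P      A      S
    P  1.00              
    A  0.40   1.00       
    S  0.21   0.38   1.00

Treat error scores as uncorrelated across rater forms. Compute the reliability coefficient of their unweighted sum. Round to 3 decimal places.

0.791

Var(P+A+S) = 3 + 2·[0.40 + 0.21 + 0.38] = 3 + 1.98 = 4.98.
Under uncorrelated errors the observed covariances equal the true-score covariances, so only the own-variance terms attenuate.
True-score variance = [0.60 + 0.61 + 0.75] + 1.98 = 1.96 + 1.98 = 3.94.
Reliability = 3.94 / 4.98 = 0.791.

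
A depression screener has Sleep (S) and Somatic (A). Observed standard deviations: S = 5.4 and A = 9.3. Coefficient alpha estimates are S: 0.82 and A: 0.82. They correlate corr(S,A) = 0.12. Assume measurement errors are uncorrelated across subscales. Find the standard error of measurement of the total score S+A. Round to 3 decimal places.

Var(total) = 115.65 + 12.0528 = 127.703.
True-score variance = 94.833 + 12.0528 = 106.886, so reliability = 0.8370.
Error variance = 127.703 − 106.886 = 20.817; SEM = √20.817 = 4.563.

4.563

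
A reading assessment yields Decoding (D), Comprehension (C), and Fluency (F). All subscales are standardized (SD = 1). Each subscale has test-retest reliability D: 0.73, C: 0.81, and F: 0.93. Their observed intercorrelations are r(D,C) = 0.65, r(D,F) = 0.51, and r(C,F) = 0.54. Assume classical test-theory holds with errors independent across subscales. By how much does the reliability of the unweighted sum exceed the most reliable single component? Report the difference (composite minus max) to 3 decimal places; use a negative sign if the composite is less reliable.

-0.013

Var(sum) = 3 + 3.4 = 6.4; true-score variance = 2.47 + 3.4 = 5.87; composite reliability = 0.9172.
Max component reliability = 0.9300.
Difference = 0.9172 − 0.9300 = -0.013.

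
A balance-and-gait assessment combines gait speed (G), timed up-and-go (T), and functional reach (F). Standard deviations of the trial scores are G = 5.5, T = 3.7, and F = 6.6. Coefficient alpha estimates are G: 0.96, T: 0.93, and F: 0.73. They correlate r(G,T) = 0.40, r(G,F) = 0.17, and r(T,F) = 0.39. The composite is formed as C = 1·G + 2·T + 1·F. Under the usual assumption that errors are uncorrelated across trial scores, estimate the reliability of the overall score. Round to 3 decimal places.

Var(C) = 5.5² + 2²·3.7² + 6.6² + 2·[2·5.5·3.7·0.40 + 5.5·6.6·0.17 + 2·3.7·6.6·0.39] = 128.57 + 82.9972 = 211.567.
Because errors are independent across components, Cov(Tᵢ,Tⱼ) = Cov(Xᵢ,Xⱼ); the off-diagonal part of the true-score variance is the same as above.
True-score variance = [5.5²·0.96 + 2²·3.7²·0.93 + 6.6²·0.73] + 82.9972 = 111.766 + 82.9972 = 194.763.
Reliability = 194.763 / 211.567 = 0.921.

0.921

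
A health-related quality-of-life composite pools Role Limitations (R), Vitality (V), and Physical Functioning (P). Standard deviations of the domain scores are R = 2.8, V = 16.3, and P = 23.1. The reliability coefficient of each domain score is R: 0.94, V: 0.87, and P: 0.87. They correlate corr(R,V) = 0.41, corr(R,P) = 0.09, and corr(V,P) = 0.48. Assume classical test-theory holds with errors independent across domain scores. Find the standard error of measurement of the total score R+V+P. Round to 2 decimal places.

10.22

Var(total) = 807.14 + 410.536 = 1217.68.
True-score variance = 702.761 + 410.536 = 1113.3, so reliability = 0.9143.
Error variance = 1217.68 − 1113.3 = 104.379; SEM = √104.379 = 10.22.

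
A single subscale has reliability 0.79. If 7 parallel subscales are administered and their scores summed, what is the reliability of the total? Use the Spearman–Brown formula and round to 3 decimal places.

ρ_k = kρ / (1 + (k−1)ρ) = 7·0.79 / (1 + 6·0.79) = 5.530 / 5.740 = 0.963.

0.963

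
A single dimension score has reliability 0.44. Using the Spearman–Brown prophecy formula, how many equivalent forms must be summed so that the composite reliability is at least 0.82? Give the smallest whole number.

k ≥ ρ*(1−ρ₁)/(ρ₁(1−ρ*)) = 0.82·0.56 / (0.44·0.18) = 5.798.
Smallest integer k = 6.

6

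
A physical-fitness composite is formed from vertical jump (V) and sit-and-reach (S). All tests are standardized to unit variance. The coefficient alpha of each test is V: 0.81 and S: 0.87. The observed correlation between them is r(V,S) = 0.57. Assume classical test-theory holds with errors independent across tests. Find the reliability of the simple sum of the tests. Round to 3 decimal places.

0.898

Var(V+S) = 2 + 2·[0.57] = 2 + 1.14 = 3.14.
With uncorrelated errors the cross-covariances are all true-score covariance, so they carry over unchanged; only the diagonal terms shrink to ρᵢσᵢ².
True-score variance = [0.81 + 0.87] + 1.14 = 1.68 + 1.14 = 2.82.
Reliability = 2.82 / 3.14 = 0.898.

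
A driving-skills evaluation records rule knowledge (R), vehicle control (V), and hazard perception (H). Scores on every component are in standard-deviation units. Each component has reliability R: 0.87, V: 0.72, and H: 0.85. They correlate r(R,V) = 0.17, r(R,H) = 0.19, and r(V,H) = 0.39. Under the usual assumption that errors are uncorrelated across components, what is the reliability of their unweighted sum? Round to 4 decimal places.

0.8756

Var(R+V+H) = 3 + 2·[0.17 + 0.19 + 0.39] = 3 + 1.5 = 4.5.
With uncorrelated errors the cross-covariances are all true-score covariance, so they carry over unchanged; only the diagonal terms shrink to ρᵢσᵢ².
True-score variance = [0.87 + 0.72 + 0.85] + 1.5 = 2.44 + 1.5 = 3.94.
Reliability = 3.94 / 4.5 = 0.8756.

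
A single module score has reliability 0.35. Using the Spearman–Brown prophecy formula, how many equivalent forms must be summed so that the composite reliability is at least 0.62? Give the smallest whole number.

k ≥ ρ*(1−ρ₁)/(ρ₁(1−ρ*)) = 0.62·0.65 / (0.35·0.38) = 3.030.
Smallest integer k = 4.

4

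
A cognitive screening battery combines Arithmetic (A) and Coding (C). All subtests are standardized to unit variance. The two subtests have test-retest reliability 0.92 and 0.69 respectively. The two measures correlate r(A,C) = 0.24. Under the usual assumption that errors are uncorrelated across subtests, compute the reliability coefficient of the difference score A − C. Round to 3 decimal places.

Var(A−C) = 1 + 1 − 2·0.24 = 2 − 0.48 = 1.52.
Because errors are independent across components, Cov(Tᵢ,Tⱼ) = Cov(Xᵢ,Xⱼ); the off-diagonal part of the true-score variance is the same as above.
True-score variance = [0.92 + 0.69] − 0.48 = 1.61 − 0.48 = 1.13.
Reliability = 1.13 / 1.52 = 0.743.

0.743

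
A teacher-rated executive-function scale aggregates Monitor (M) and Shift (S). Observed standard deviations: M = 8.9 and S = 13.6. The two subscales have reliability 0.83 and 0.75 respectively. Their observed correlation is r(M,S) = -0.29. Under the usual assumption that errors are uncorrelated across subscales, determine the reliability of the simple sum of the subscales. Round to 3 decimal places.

Var(M+S) = 8.9² + 13.6² + 2·[8.9·13.6·(-0.29)] = 264.17 − 70.2032 = 193.967.
Because errors are independent across components, Cov(Tᵢ,Tⱼ) = Cov(Xᵢ,Xⱼ); the off-diagonal part of the true-score variance is the same as above.
True-score variance = [8.9²·0.83 + 13.6²·0.75] − 70.2032 = 204.464 − 70.2032 = 134.261.
Reliability = 134.261 / 193.967 = 0.692.

0.692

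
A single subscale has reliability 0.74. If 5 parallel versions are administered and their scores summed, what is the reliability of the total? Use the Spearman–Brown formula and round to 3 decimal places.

0.934

ρ_k = kρ / (1 + (k−1)ρ) = 5·0.74 / (1 + 4·0.74) = 3.700 / 3.960 = 0.934.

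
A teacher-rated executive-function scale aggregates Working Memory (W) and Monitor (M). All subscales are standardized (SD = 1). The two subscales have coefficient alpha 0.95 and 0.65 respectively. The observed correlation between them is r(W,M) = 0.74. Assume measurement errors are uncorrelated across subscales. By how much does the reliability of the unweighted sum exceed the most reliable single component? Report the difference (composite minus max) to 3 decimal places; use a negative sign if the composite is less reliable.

-0.065

Var(sum) = 2 + 1.48 = 3.48; true-score variance = 1.6 + 1.48 = 3.08; composite reliability = 0.8851.
Max component reliability = 0.9500.
Difference = 0.8851 − 0.9500 = -0.065.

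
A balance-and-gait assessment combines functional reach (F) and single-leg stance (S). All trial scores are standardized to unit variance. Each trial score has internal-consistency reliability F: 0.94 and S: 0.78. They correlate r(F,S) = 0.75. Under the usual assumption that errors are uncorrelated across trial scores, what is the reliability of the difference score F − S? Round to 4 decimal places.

0.4400

Var(F−S) = 1 + 1 − 2·0.75 = 2 − 1.5 = 0.5.
Under uncorrelated errors the observed covariances equal the true-score covariances, so only the own-variance terms attenuate.
True-score variance = [0.94 + 0.78] − 1.5 = 1.72 − 1.5 = 0.22.
Reliability = 0.22 / 0.5 = 0.4400.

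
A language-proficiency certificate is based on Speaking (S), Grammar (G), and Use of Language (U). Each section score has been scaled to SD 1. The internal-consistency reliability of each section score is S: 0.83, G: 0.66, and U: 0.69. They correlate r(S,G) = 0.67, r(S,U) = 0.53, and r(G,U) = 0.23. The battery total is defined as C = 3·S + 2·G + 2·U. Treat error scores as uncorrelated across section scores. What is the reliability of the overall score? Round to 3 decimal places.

0.876

Var(C) = 3² + 2² + 2² + 2·[6·0.67 + 6·0.53 + 4·0.23] = 17 + 16.24 = 33.24.
Because errors are independent across components, Cov(Tᵢ,Tⱼ) = Cov(Xᵢ,Xⱼ); the off-diagonal part of the true-score variance is the same as above.
True-score variance = [3²·0.83 + 2²·0.66 + 2²·0.69] + 16.24 = 12.87 + 16.24 = 29.11.
Reliability = 29.11 / 33.24 = 0.876.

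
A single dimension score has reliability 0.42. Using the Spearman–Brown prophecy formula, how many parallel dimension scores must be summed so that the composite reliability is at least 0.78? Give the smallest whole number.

k ≥ ρ*(1−ρ₁)/(ρ₁(1−ρ*)) = 0.78·0.58 / (0.42·0.22) = 4.896.
Smallest integer k = 5.

5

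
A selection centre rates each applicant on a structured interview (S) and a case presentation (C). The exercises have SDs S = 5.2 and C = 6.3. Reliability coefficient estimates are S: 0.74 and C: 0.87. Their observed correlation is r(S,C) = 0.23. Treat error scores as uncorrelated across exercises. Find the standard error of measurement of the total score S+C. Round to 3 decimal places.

3.491

Var(total) = 66.73 + 15.0696 = 81.7996.
True-score variance = 54.5399 + 15.0696 = 69.6095, so reliability = 0.8510.
Error variance = 81.7996 − 69.6095 = 12.1901; SEM = √12.1901 = 3.491.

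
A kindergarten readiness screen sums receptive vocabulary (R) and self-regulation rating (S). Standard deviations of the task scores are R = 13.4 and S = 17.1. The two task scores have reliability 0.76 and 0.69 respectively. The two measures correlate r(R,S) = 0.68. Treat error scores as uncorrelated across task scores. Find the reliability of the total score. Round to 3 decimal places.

0.829

Var(R+S) = 13.4² + 17.1² + 2·[13.4·17.1·0.68] = 471.97 + 311.63 = 783.6.
Under uncorrelated errors the observed covariances equal the true-score covariances, so only the own-variance terms attenuate.
True-score variance = [13.4²·0.76 + 17.1²·0.69] + 311.63 = 338.228 + 311.63 = 649.859.
Reliability = 649.859 / 783.6 = 0.829.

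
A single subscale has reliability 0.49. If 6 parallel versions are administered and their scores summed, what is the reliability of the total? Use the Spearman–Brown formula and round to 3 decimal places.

0.852

ρ_k = kρ / (1 + (k−1)ρ) = 6·0.49 / (1 + 5·0.49) = 2.940 / 3.450 = 0.852.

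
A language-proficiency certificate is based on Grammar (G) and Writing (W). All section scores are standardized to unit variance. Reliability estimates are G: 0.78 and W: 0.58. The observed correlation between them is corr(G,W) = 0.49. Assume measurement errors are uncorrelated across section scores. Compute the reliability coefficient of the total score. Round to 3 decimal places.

Var(G+W) = 2 + 2·[0.49] = 2 + 0.98 = 2.98.
Under uncorrelated errors the observed covariances equal the true-score covariances, so only the own-variance terms attenuate.
True-score variance = [0.78 + 0.58] + 0.98 = 1.36 + 0.98 = 2.34.
Reliability = 2.34 / 2.98 = 0.785.

0.785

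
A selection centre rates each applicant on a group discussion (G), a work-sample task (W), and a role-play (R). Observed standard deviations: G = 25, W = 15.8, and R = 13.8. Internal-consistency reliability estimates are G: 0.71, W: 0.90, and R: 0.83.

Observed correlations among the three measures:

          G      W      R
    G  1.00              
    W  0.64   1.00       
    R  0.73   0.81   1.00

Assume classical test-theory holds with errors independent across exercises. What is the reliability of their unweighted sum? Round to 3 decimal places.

0.902

Var(G+W+R) = 25² + 15.8² + 13.8² + 2·[25·15.8·0.64 + 25·13.8·0.73 + 15.8·13.8·0.81] = 1065.08 + 1362.52 = 2427.6.
Because errors are independent across components, Cov(Tᵢ,Tⱼ) = Cov(Xᵢ,Xⱼ); the off-diagonal part of the true-score variance is the same as above.
True-score variance = [25²·0.71 + 15.8²·0.90 + 13.8²·0.83] + 1362.52 = 826.491 + 1362.52 = 2189.02.
Reliability = 2189.02 / 2427.6 = 0.902.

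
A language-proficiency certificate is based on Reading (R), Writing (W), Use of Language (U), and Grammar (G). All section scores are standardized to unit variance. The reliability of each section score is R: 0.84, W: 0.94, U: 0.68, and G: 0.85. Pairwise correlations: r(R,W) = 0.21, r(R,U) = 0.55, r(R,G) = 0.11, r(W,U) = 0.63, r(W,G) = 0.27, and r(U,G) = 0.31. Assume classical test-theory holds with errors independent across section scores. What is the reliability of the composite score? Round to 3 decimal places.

Var(R+W+U+G) = 4 + 2·[0.21 + 0.55 + 0.11 + 0.63 + 0.27 + 0.31] = 4 + 4.16 = 8.16.
With uncorrelated errors the cross-covariances are all true-score covariance, so they carry over unchanged; only the diagonal terms shrink to ρᵢσᵢ².
True-score variance = [0.84 + 0.94 + 0.68 + 0.85] + 4.16 = 3.31 + 4.16 = 7.47.
Reliability = 7.47 / 8.16 = 0.915.

0.915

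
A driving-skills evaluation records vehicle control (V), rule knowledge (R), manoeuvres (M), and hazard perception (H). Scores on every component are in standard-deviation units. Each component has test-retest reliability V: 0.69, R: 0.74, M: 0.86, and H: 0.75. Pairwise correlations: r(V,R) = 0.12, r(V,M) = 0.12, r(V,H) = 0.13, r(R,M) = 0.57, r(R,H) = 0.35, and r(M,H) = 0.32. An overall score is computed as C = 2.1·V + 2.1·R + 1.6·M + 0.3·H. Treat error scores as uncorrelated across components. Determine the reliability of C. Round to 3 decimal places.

Var(C) = 2.1² + 2.1² + 1.6² + 0.3² + 2·[4.41·0.12 + 3.36·0.12 + 0.63·0.13 + 3.36·0.57 + 0.63·0.35 + 0.48·0.32] = 11.47 + 6.6072 = 18.0772.
Because errors are independent across components, Cov(Tᵢ,Tⱼ) = Cov(Xᵢ,Xⱼ); the off-diagonal part of the true-score variance is the same as above.
True-score variance = [2.1²·0.69 + 2.1²·0.74 + 1.6²·0.86 + 0.3²·0.75] + 6.6072 = 8.5754 + 6.6072 = 15.1826.
Reliability = 15.1826 / 18.0772 = 0.840.

0.840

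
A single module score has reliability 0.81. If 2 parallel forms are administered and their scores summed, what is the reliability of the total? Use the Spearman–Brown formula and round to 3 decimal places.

ρ_k = kρ / (1 + (k−1)ρ) = 2·0.81 / (1 + 1·0.81) = 1.620 / 1.810 = 0.895.

0.895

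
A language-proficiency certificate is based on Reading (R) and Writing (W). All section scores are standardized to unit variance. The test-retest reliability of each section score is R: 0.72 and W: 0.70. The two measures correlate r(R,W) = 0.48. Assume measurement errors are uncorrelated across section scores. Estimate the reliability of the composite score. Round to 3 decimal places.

0.804

Var(R+W) = 2 + 2·[0.48] = 2 + 0.96 = 2.96.
With uncorrelated errors the cross-covariances are all true-score covariance, so they carry over unchanged; only the diagonal terms shrink to ρᵢσᵢ².
True-score variance = [0.72 + 0.70] + 0.96 = 1.42 + 0.96 = 2.38.
Reliability = 2.38 / 2.96 = 0.804.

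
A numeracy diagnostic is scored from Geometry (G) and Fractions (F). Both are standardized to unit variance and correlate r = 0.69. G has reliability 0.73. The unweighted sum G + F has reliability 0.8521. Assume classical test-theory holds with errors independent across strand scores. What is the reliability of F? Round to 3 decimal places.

0.770

Var(G+F) = 2 + 2·0.69 = 3.380.
True-score variance = ρ_G + ρ_F + 2·0.69, so 0.8521 = (0.73 + ρ_F + 1.38) / 3.380.
ρ_F = 0.8521·3.380 − 0.73 − 1.38 = 0.770.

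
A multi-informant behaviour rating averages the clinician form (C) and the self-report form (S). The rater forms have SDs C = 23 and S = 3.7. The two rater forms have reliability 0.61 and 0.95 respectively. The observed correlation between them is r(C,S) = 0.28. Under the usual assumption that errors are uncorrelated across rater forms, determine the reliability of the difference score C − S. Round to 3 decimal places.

Var(C−S) = 23² + 3.7² − 2·23·3.7·0.28 = 542.69 − 47.656 = 495.034.
Under uncorrelated errors the observed covariances equal the true-score covariances, so only the own-variance terms attenuate.
True-score variance = [23²·0.61 + 3.7²·0.95] − 47.656 = 335.695 − 47.656 = 288.039.
Reliability = 288.039 / 495.034 = 0.582.

0.582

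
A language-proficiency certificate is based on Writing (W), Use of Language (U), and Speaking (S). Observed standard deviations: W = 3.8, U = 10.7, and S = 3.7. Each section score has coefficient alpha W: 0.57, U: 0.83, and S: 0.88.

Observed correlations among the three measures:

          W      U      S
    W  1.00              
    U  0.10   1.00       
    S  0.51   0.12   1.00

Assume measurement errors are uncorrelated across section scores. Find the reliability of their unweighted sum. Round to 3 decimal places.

0.844

Var(W+U+S) = 3.8² + 10.7² + 3.7² + 2·[3.8·10.7·0.10 + 3.8·3.7·0.51 + 10.7·3.7·0.12] = 142.62 + 31.9748 = 174.595.
With uncorrelated errors the cross-covariances are all true-score covariance, so they carry over unchanged; only the diagonal terms shrink to ρᵢσᵢ².
True-score variance = [3.8²·0.57 + 10.7²·0.83 + 3.7²·0.88] + 31.9748 = 115.305 + 31.9748 = 147.279.
Reliability = 147.279 / 174.595 = 0.844.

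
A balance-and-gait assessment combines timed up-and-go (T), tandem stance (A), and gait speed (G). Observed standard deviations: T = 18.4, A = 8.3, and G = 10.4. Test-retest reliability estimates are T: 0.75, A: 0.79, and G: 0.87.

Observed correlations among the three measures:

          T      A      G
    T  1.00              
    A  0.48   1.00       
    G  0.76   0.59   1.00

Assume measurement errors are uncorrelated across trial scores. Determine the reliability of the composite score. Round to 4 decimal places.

Var(T+A+G) = 18.4² + 8.3² + 10.4² + 2·[18.4·8.3·0.48 + 18.4·10.4·0.76 + 8.3·10.4·0.59] = 515.61 + 539.336 = 1054.95.
Under uncorrelated errors the observed covariances equal the true-score covariances, so only the own-variance terms attenuate.
True-score variance = [18.4²·0.75 + 8.3²·0.79 + 10.4²·0.87] + 539.336 = 402.442 + 539.336 = 941.778.
Reliability = 941.778 / 1054.95 = 0.8927.

0.8927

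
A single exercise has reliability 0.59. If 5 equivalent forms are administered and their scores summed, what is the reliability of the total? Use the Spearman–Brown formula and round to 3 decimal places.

ρ_k = kρ / (1 + (k−1)ρ) = 5·0.59 / (1 + 4·0.59) = 2.950 / 3.360 = 0.878.

0.878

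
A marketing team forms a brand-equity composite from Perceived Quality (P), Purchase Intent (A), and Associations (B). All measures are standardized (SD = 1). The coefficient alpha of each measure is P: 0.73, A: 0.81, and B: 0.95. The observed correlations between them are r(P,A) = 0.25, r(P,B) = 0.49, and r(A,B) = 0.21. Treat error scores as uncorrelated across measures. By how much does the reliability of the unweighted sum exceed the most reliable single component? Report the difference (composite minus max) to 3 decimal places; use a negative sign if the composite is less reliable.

Var(sum) = 3 + 1.9 = 4.9; true-score variance = 2.49 + 1.9 = 4.39; composite reliability = 0.8959.
Max component reliability = 0.9500.
Difference = 0.8959 − 0.9500 = -0.054.

-0.054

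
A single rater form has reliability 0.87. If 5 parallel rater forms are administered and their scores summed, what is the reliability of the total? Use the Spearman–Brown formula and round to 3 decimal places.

0.971

ρ_k = kρ / (1 + (k−1)ρ) = 5·0.87 / (1 + 4·0.87) = 4.350 / 4.480 = 0.971.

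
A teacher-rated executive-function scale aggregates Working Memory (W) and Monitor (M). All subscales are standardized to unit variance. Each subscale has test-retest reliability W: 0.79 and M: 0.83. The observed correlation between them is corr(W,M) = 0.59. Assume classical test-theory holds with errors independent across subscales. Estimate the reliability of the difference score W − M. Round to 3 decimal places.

0.537

Var(W−M) = 1 + 1 − 2·0.59 = 2 − 1.18 = 0.82.
Because errors are independent across components, Cov(Tᵢ,Tⱼ) = Cov(Xᵢ,Xⱼ); the off-diagonal part of the true-score variance is the same as above.
True-score variance = [0.79 + 0.83] − 1.18 = 1.62 − 1.18 = 0.44.
Reliability = 0.44 / 0.82 = 0.537.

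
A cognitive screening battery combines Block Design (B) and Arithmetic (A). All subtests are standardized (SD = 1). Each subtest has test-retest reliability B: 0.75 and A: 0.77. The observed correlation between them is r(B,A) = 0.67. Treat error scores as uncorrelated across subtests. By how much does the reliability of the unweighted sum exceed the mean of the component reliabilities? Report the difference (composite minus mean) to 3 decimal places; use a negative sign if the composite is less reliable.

0.096

Var(sum) = 2 + 1.34 = 3.34; true-score variance = 1.52 + 1.34 = 2.86; composite reliability = 0.8563.
Mean component reliability = 0.7600.
Difference = 0.8563 − 0.7600 = 0.096.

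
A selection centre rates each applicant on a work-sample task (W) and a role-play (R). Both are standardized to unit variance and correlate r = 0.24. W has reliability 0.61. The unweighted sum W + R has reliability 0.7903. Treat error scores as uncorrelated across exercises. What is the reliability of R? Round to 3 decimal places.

Var(W+R) = 2 + 2·0.24 = 2.480.
True-score variance = ρ_W + ρ_R + 2·0.24, so 0.7903 = (0.61 + ρ_R + 0.48) / 2.480.
ρ_R = 0.7903·2.480 − 0.61 − 0.48 = 0.870.

0.870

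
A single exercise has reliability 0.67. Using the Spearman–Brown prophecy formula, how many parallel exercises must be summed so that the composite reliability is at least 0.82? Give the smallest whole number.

k ≥ ρ*(1−ρ₁)/(ρ₁(1−ρ*)) = 0.82·0.33 / (0.67·0.18) = 2.244.
Smallest integer k = 3.

3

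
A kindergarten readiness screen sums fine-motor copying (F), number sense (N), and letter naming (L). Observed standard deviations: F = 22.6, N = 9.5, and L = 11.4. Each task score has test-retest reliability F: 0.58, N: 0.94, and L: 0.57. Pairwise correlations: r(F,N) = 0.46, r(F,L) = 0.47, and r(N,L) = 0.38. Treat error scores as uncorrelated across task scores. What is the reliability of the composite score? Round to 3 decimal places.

Var(F+N+L) = 22.6² + 9.5² + 11.4² + 2·[22.6·9.5·0.46 + 22.6·11.4·0.47 + 9.5·11.4·0.38] = 730.97 + 522.014 = 1252.98.
Under uncorrelated errors the observed covariances equal the true-score covariances, so only the own-variance terms attenuate.
True-score variance = [22.6²·0.58 + 9.5²·0.94 + 11.4²·0.57] + 522.014 = 455.153 + 522.014 = 977.167.
Reliability = 977.167 / 1252.98 = 0.780.

0.780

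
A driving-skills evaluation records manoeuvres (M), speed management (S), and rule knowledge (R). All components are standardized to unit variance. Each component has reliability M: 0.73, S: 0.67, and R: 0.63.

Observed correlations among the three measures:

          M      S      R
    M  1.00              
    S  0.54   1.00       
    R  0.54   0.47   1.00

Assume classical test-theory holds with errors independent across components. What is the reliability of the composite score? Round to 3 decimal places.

0.841

Var(M+S+R) = 3 + 2·[0.54 + 0.54 + 0.47] = 3 + 3.1 = 6.1.
With uncorrelated errors the cross-covariances are all true-score covariance, so they carry over unchanged; only the diagonal terms shrink to ρᵢσᵢ².
True-score variance = [0.73 + 0.67 + 0.63] + 3.1 = 2.03 + 3.1 = 5.13.
Reliability = 5.13 / 6.1 = 0.841.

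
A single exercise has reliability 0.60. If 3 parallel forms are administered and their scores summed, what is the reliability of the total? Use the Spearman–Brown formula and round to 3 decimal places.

ρ_k = kρ / (1 + (k−1)ρ) = 3·0.60 / (1 + 2·0.60) = 1.800 / 2.200 = 0.818.

0.818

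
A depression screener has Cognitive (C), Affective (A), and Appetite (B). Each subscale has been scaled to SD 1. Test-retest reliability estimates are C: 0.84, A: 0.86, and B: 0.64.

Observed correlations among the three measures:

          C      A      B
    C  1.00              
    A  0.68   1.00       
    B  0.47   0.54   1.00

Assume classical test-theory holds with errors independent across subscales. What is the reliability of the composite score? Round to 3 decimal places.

0.897

Var(C+A+B) = 3 + 2·[0.68 + 0.47 + 0.54] = 3 + 3.38 = 6.38.
With uncorrelated errors the cross-covariances are all true-score covariance, so they carry over unchanged; only the diagonal terms shrink to ρᵢσᵢ².
True-score variance = [0.84 + 0.86 + 0.64] + 3.38 = 2.34 + 3.38 = 5.72.
Reliability = 5.72 / 6.38 = 0.897.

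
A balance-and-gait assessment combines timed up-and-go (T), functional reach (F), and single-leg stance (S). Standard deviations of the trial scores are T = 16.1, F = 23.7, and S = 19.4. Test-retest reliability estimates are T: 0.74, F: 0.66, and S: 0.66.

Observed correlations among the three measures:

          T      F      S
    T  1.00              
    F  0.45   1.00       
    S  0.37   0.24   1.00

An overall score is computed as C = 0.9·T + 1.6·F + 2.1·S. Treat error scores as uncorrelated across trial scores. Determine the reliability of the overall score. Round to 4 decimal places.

0.7776

Var(C) = 0.9²·16.1² + 1.6²·23.7² + 2.1²·19.4² + 2·[1.44·16.1·23.7·0.45 + 1.89·16.1·19.4·0.37 + 3.36·23.7·19.4·0.24] = 3307.63 + 1672.89 = 4980.52.
Because errors are independent across components, Cov(Tᵢ,Tⱼ) = Cov(Xᵢ,Xⱼ); the off-diagonal part of the true-score variance is the same as above.
True-score variance = [0.9²·16.1²·0.74 + 1.6²·23.7²·0.66 + 2.1²·19.4²·0.66] + 1672.89 = 2199.84 + 1672.89 = 3872.72.
Reliability = 3872.72 / 4980.52 = 0.7776.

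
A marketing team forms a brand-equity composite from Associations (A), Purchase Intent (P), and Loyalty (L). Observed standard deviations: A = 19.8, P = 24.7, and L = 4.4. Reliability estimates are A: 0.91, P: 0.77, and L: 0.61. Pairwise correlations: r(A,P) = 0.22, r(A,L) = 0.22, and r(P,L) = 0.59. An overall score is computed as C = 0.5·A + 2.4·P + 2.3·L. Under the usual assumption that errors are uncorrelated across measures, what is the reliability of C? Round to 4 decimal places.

Var(C) = 0.5²·19.8² + 2.4²·24.7² + 2.3²·4.4² + 2·[1.2·19.8·24.7·0.22 + 1.15·19.8·4.4·0.22 + 5.52·24.7·4.4·0.59] = 3714.54 + 1010.2 = 4724.75.
Under uncorrelated errors the observed covariances equal the true-score covariances, so only the own-variance terms attenuate.
True-score variance = [0.5²·19.8²·0.91 + 2.4²·24.7²·0.77 + 2.3²·4.4²·0.61] + 1010.2 = 2857.53 + 1010.2 = 3867.74.
Reliability = 3867.74 / 4724.75 = 0.8186.

0.8186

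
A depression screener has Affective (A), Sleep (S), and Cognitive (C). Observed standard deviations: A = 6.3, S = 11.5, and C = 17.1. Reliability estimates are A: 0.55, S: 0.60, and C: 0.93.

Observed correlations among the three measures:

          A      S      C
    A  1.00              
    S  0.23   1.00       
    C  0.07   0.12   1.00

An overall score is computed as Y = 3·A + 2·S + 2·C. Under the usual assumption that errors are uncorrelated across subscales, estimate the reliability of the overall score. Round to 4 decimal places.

0.8208

Var(Y) = 3²·6.3² + 2²·11.5² + 2²·17.1² + 2·[6·6.3·11.5·0.23 + 6·6.3·17.1·0.07 + 4·11.5·17.1·0.12] = 2055.85 + 479.239 = 2535.09.
With uncorrelated errors the cross-covariances are all true-score covariance, so they carry over unchanged; only the diagonal terms shrink to ρᵢσᵢ².
True-score variance = [3²·6.3²·0.55 + 2²·11.5²·0.60 + 2²·17.1²·0.93] + 479.239 = 1601.63 + 479.239 = 2080.87.
Reliability = 2080.87 / 2535.09 = 0.8208.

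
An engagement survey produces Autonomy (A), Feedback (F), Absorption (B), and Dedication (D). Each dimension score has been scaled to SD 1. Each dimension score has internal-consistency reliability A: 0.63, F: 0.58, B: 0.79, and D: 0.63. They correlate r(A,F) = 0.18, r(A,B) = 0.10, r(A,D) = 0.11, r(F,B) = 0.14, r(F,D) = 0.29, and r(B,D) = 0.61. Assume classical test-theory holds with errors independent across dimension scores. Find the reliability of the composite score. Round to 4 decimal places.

0.8003

Var(A+F+B+D) = 4 + 2·[0.18 + 0.10 + 0.11 + 0.14 + 0.29 + 0.61] = 4 + 2.86 = 6.86.
Because errors are independent across components, Cov(Tᵢ,Tⱼ) = Cov(Xᵢ,Xⱼ); the off-diagonal part of the true-score variance is the same as above.
True-score variance = [0.63 + 0.58 + 0.79 + 0.63] + 2.86 = 2.63 + 2.86 = 5.49.
Reliability = 5.49 / 6.86 = 0.8003.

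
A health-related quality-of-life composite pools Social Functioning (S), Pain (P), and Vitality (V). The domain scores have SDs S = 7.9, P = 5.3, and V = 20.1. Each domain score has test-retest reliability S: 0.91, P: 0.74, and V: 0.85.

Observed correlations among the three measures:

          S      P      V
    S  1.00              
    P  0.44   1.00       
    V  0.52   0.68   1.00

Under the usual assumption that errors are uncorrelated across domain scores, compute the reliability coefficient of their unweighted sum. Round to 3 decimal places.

0.913

Var(S+P+V) = 7.9² + 5.3² + 20.1² + 2·[7.9·5.3·0.44 + 7.9·20.1·0.52 + 5.3·20.1·0.68] = 494.51 + 346.868 = 841.378.
With uncorrelated errors the cross-covariances are all true-score covariance, so they carry over unchanged; only the diagonal terms shrink to ρᵢσᵢ².
True-score variance = [7.9²·0.91 + 5.3²·0.74 + 20.1²·0.85] + 346.868 = 420.988 + 346.868 = 767.856.
Reliability = 767.856 / 841.378 = 0.913.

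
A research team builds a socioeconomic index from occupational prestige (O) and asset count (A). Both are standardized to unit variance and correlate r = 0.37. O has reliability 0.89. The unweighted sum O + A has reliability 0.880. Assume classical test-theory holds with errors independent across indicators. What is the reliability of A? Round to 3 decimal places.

0.781

Var(O+A) = 2 + 2·0.37 = 2.740.
True-score variance = ρ_O + ρ_A + 2·0.37, so 0.880 = (0.89 + ρ_A + 0.74) / 2.740.
ρ_A = 0.880·2.740 − 0.89 − 0.74 = 0.781.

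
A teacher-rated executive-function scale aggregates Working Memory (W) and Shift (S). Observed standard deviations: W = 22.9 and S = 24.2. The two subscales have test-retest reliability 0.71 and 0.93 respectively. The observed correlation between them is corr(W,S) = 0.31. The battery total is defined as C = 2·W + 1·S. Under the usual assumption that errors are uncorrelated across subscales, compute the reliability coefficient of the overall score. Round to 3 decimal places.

0.807

Var(C) = 2²·22.9² + 24.2² + 2·[2·22.9·24.2·0.31] = 2683.28 + 687.183 = 3370.46.
With uncorrelated errors the cross-covariances are all true-score covariance, so they carry over unchanged; only the diagonal terms shrink to ρᵢσᵢ².
True-score variance = [2²·22.9²·0.71 + 24.2²·0.93] + 687.183 = 2033.97 + 687.183 = 2721.15.
Reliability = 2721.15 / 3370.46 = 0.807.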